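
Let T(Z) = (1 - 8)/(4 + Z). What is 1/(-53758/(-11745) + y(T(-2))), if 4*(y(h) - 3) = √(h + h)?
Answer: 16723564560/127681679959 - 551780100*I*√7/127681679959 ≈ 0.13098 - 0.011434*I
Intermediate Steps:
T(Z) = -7/(4 + Z)
y(h) = 3 + √2*√h/4 (y(h) = 3 + √(h + h)/4 = 3 + √(2*h)/4 = 3 + (√2*√h)/4 = 3 + √2*√h/4)
1/(-53758/(-11745) + y(T(-2))) = 1/(-53758/(-11745) + (3 + √2*√(-7/(4 - 2))/4)) = 1/(-53758*(-1/11745) + (3 + √2*√(-7/2)/4)) = 1/(53758/11745 + (3 + √2*√(-7*½)/4)) = 1/(53758/11745 + (3 + √2*√(-7/2)/4)) = 1/(53758/11745 + (3 + √2*(I*√14/2)/4)) = 1/(53758/11745 + (3 + I*√7/4)) = 1/(88993/11745 + I*√7/4)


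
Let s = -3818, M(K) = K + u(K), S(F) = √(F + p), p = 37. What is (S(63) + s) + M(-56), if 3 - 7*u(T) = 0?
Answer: -27045/7 ≈ -3863.6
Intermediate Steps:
S(F) = √(37 + F) (S(F) = √(F + 37) = √(37 + F))
u(T) = 3/7 (u(T) = 3/7 - ⅐*0 = 3/7 + 0 = 3/7)
M(K) = 3/7 + K (M(K) = K + 3/7 = 3/7 + K)
(S(63) + s) + M(-56) = (√(37 + 63) - 3818) + (3/7 - 56) = (√100 - 3818) - 389/7 = (10 - 3818) - 389/7 = -3808 - 389/7 = -27045/7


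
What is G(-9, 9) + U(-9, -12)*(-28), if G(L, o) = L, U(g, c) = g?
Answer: 243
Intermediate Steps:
G(-9, 9) + U(-9, -12)*(-28) = -9 - 9*(-28) = -9 + 252 = 243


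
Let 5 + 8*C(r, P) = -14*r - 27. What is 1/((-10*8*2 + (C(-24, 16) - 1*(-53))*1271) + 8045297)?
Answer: 1/8160798 ≈ 1.2254e-7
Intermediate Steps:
C(r, P) = -4 - 7*r/4 (C(r, P) = -5/8 + (-14*r - 27)/8 = -5/8 + (-27 - 14*r)/8 = -5/8 + (-27/8 - 7*r/4) = -4 - 7*r/4)
1/((-10*8*2 + (C(-24, 16) - 1*(-53))*1271) + 8045297) = 1/((-10*8*2 + ((-4 - 7/4*(-24)) - 1*(-53))*1271) + 8045297) = 1/((-80*2 + ((-4 + 42) + 53)*1271) + 8045297) = 1/((-160 + (38 + 53)*1271) + 8045297) = 1/((-160 + 91*1271) + 8045297) = 1/((-160 + 115661) + 8045297) = 1/(115501 + 8045297) = 1/8160798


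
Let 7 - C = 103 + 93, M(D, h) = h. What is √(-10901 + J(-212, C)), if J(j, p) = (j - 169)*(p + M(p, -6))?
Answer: √63394 ≈ 251.78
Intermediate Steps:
C = -189 (C = 7 - (103 + 93) = 7 - 1*196 = 7 - 196 = -189)
J(j, p) = (-169 + j)*(-6 + p) (J(j, p) = (j - 169)*(p - 6) = (-169 + j)*(-6 + p))
√(-10901 + J(-212, C)) = √(-10901 + (1014 - 169*(-189) - 6*(-212) - 212*(-189))) = √(-10901 + (1014 + 31941 + 1272 + 40068)) = √(-10901 + 74295) = √63394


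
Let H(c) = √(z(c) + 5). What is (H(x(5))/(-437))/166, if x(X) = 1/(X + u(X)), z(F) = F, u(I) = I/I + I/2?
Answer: -√1479/1233214 ≈ -3.1185e-5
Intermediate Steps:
u(I) = 1 + I/2 (u(I) = 1 + I*(½) = 1 + I/2)
x(X) = 1/(1 + 3*X/2) (x(X) = 1/(X + (1 + X/2)) = 1/(1 + 3*X/2))
H(c) = √(5 + c) (H(c) = √(c + 5) = √(5 + c))
(H(x(5))/(-437))/166 = (√(5 + 2/(2 + 3*5))/(-437))/166 = (√(5 + 2/(2 + 15))*(-1/437))*(1/166) = (√(5 + 2/17)*(-1/437))*(1/166) = (√(87/17)*(-1/437))*(1/166) = ((√1479/17)*(-1/437))*(1/166) = -√1479/7429*(1/166) = -√1479/1233214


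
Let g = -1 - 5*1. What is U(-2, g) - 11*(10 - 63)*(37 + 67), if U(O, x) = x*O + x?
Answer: 60638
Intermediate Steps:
g = -6 (g = -1 - 5 = -6)
U(O, x) = x + O*x (U(O, x) = O*x + x = x + O*x)
U(-2, g) - 11*(10 - 63)*(37 + 67) = -6*(1 - 2) - 11*(10 - 63)*(37 + 67) = -6*(-1) - (-583)*104 = 6 - 11*(-5512) = 6 + 60632 = 60638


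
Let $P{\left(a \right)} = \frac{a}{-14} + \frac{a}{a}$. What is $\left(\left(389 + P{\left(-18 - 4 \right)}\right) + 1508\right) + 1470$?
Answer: $\frac{23587}{7} \approx 3369.6$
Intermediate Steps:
$P{\left(a \right)} = 1 - \frac{a}{14}$ ($P{\left(a \right)} = a \left(- \frac{1}{14}\right) + 1 = - \frac{a}{14} + 1 = 1 - \frac{a}{14}$)
$\left(\left(389 + P{\left(-18 - 4 \right)}\right) + 1508\right) + 1470 = \left(\left(389 - \left(-1 + \frac{-18 - 4}{14}\right)\right) + 1508\right) + 1470 = \left(\left(389 + \left(1 - - \frac{11}{7}\right)\right) + 1508\right) + 1470 = \left(\left(389 + \left(1 + \frac{11}{7}\right)\right) + 1508\right) + 1470 = \left(\left(389 + \frac{18}{7}\right) + 1508\right) + 1470 = \left(\frac{2741}{7} + 1508\right) + 1470 = \frac{13297}{7} + 1470 = \frac{23587}{7}$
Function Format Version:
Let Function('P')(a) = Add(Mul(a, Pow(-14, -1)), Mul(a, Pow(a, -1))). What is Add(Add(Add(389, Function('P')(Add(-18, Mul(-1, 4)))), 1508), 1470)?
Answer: Rational(23587, 7) ≈ 3369.6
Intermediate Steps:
Function('P')(a) = Add(1, Mul(Rational(-1, 14), a)) (Function('P')(a) = Add(Mul(a, Rational(-1, 14)), 1) = Add(Mul(Rational(-1, 14), a), 1) = Add(1, Mul(Rational(-1, 14), a)))
Add(Add(Add(389, Function('P')(Add(-18, Mul(-1, 4)))), 1508), 1470) = Add(Add(Add(389, Add(1, Mul(Rational(-1, 14), Add(-18, Mul(-1, 4))))), 1508), 1470) = Add(Add(Add(389, Add(1, Mul(Rational(-1, 14), Add(-18, -4)))), 1508), 1470) = Add(Add(Add(389, Add(1, Mul(Rational(-1, 14), -22))), 1508), 1470) = Add(Add(Add(389, Add(1, Rational(11, 7))), 1508), 1470) = Add(Add(Add(389, Rational(18, 7)), 1508), 1470) = Add(Add(Rational(2741, 7), 1508), 1470) = Add(Rational(13297, 7), 1470) = Rational(23587, 7)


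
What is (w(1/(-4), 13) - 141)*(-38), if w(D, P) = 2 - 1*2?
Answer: 5358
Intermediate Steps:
w(D, P) = 0 (w(D, P) = 2 - 2 = 0)
(w(1/(-4), 13) - 141)*(-38) = (0 - 141)*(-38) = -141*(-38) = 5358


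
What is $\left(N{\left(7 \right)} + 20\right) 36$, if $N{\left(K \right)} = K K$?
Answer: $2484$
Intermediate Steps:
$N{\left(K \right)} = K^{2}$
$\left(N{\left(7 \right)} + 20\right) 36 = \left(7^{2} + 20\right) 36 = \left(49 + 20\right) 36 = 69 \cdot 36 = 2484$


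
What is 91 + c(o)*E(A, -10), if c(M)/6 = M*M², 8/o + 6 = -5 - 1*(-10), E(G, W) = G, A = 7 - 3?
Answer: -12197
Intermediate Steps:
A = 4
o = -8 (o = 8/(-6 + (-5 - 1*(-10))) = 8/(-6 + (-5 + 10)) = 8/(-6 + 5) = 8/(-1) = 8*(-1) = -8)
c(M) = 6*M³ (c(M) = 6*(M*M²) = 6*M³)
91 + c(o)*E(A, -10) = 91 + (6*(-8)³)*4 = 91 + (6*(-512))*4 = 91 - 3072*4 = 91 - 12288 = -12197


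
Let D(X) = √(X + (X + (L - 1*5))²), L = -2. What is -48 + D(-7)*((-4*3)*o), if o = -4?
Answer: -48 + 144*√21 ≈ 611.89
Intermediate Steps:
D(X) = √(X + (-7 + X)²) (D(X) = √(X + (X + (-2 - 1*5))²) = √(X + (X + (-2 - 5))²) = √(X + (X - 7)²) = √(X + (-7 + X)²))
-48 + D(-7)*((-4*3)*o) = -48 + √(-7 + (-7 - 7)²)*(-4*3*(-4)) = -48 + √(-7 + (-14)²)*(-12*(-4)) = -48 + √(-7 + 196)*48 = -48 + √189*48 = -48 + (3*√21)*48 = -48 + 144*√21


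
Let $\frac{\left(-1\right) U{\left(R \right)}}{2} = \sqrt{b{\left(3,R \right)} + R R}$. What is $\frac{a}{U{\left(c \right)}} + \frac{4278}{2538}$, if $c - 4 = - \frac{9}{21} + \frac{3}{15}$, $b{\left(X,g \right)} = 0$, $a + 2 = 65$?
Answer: $- \frac{248161}{37224} \approx -6.6667$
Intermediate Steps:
$a = 63$ ($a = -2 + 65 = 63$)
$c = \frac{132}{35}$ ($c = 4 + \left(- \frac{9}{21} + \frac{3}{15}\right) = 4 + \left(\left(-9\right) \frac{1}{21} + 3 \cdot \frac{1}{15}\right) = 4 + \left(- \frac{3}{7} + \frac{1}{5}\right) = 4 - \frac{8}{35} = \frac{132}{35} \approx 3.7714$)
$U{\left(R \right)} = - 2 \sqrt{R^{2}}$ ($U{\left(R \right)} = - 2 \sqrt{0 + R R} = - 2 \sqrt{0 + R^{2}} = - 2 \sqrt{R^{2}}$)
$\frac{a}{U{\left(c \right)}} + \frac{4278}{2538} = \frac{63}{\left(-2\right) \sqrt{\left(\frac{132}{35}\right)^{2}}} + \frac{4278}{2538} = \frac{63}{\left(-2\right) \sqrt{\frac{17424}{1225}}} + 4278 \cdot \frac{1}{2538} = \frac{63}{\left(-2\right) \frac{132}{35}} + \frac{713}{423} = \frac{63}{- \frac{264}{35}} + \frac{713}{423} = 63 \left(- \frac{35}{264}\right) + \frac{713}{423} = - \frac{735}{88} + \frac{713}{423} = - \frac{248161}{37224}$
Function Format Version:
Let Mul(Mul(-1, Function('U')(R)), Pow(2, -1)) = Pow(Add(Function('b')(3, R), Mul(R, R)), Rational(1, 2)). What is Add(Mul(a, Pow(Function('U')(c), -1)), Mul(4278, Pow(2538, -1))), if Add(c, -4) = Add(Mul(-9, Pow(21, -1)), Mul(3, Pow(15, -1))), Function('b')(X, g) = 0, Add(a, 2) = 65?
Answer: Rational(-248161, 37224) ≈ -6.6667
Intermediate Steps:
a = 63 (a = Add(-2, 65) = 63)
c = Rational(132, 35) (c = Add(4, Add(Mul(-9, Pow(21, -1)), Mul(3, Pow(15, -1)))) = Add(4, Add(Mul(-9, Rational(1, 21)), Mul(3, Rational(1, 15)))) = Add(4, Add(Rational(-3, 7), Rational(1, 5))) = Add(4, Rational(-8, 35)) = Rational(132, 35) ≈ 3.7714)
Function('U')(R) = Mul(-2, Pow(Pow(R, 2), Rational(1, 2))) (Function('U')(R) = Mul(-2, Pow(Add(0, Mul(R, R)), Rational(1, 2))) = Mul(-2, Pow(Add(0, Pow(R, 2)), Rational(1, 2))) = Mul(-2, Pow(Pow(R, 2), Rational(1, 2))))
Add(Mul(a, Pow(Function('U')(c), -1)), Mul(4278, Pow(2538, -1))) = Add(Mul(63, Pow(Mul(-2, Pow(Pow(Rational(132, 35), 2), Rational(1, 2))), -1)), Mul(4278, Pow(2538, -1))) = Add(Mul(63, Pow(Mul(-2, Pow(Rational(17424, 1225), Rational(1, 2))), -1)), Mul(4278, Rational(1, 2538))) = Add(Mul(63, Pow(Mul(-2, Rational(132, 35)), -1)), Rational(713, 423)) = Add(Mul(63, Pow(Rational(-264, 35), -1)), Rational(713, 423)) = Add(Mul(63, Rational(-35, 264)), Rational(713, 423)) = Add(Rational(-735, 88), Rational(713, 423)) = Rational(-248161, 37224)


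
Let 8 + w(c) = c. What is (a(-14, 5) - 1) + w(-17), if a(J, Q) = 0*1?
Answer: -26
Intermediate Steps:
a(J, Q) = 0
w(c) = -8 + c
(a(-14, 5) - 1) + w(-17) = (0 - 1) + (-8 - 17) = -1 - 25 = -26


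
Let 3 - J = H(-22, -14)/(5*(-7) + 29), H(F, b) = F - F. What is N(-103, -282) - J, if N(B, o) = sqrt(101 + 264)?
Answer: -3 + sqrt(365) ≈ 16.105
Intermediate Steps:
H(F, b) = 0
N(B, o) = sqrt(365)
J = 3 (J = 3 - 0/(5*(-7) + 29) = 3 - 0/(-35 + 29) = 3 - 0/(-6) = 3 - 0*(-1)/6 = 3 - 1*0 = 3 + 0 = 3)
N(-103, -282) - J = sqrt(365) - 1*3 = sqrt(365) - 3 = -3 + sqrt(365)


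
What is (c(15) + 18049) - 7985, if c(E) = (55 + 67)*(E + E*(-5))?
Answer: 2744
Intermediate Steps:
c(E) = -488*E (c(E) = 122*(E - 5*E) = 122*(-4*E) = -488*E)
(c(15) + 18049) - 7985 = (-488*15 + 18049) - 7985 = (-7320 + 18049) - 7985 = 10729 - 7985 = 2744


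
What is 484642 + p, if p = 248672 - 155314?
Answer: 578000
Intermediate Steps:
p = 93358
484642 + p = 484642 + 93358 = 578000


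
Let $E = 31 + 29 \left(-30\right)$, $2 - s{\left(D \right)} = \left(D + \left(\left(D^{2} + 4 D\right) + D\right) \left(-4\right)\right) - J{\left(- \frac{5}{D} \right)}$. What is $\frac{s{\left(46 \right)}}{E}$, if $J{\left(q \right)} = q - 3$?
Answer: $- \frac{429497}{38594} \approx -11.129$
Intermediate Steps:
$J{\left(q \right)} = -3 + q$
$s{\left(D \right)} = -1 - \frac{5}{D} + 4 D^{2} + 19 D$ ($s{\left(D \right)} = 2 - \left(\left(D + \left(\left(D^{2} + 4 D\right) + D\right) \left(-4\right)\right) - \left(-3 - \frac{5}{D}\right)\right) = 2 - \left(\left(D + \left(D^{2} + 5 D\right) \left(-4\right)\right) + \left(3 + \frac{5}{D}\right)\right) = 2 - \left(\left(D - \left(4 D^{2} + 20 D\right)\right) + \left(3 + \frac{5}{D}\right)\right) = 2 - \left(\left(- 19 D - 4 D^{2}\right) + \left(3 + \frac{5}{D}\right)\right) = 2 - \left(3 - 19 D - 4 D^{2} + \frac{5}{D}\right) = 2 + \left(-3 - \frac{5}{D} + 4 D^{2} + 19 D\right) = -1 - \frac{5}{D} + 4 D^{2} + 19 D$)
$E = -839$ ($E = 31 - 870 = -839$)
$\frac{s{\left(46 \right)}}{E} = \frac{-1 - \frac{5}{46} + 4 \cdot 46^{2} + 19 \cdot 46}{-839} = \left(-1 - \frac{5}{46} + 4 \cdot 2116 + 874\right) \left(- \frac{1}{839}\right) = \left(-1 - \frac{5}{46} + 8464 + 874\right) \left(- \frac{1}{839}\right) = \frac{429497}{46} \left(- \frac{1}{839}\right) = - \frac{429497}{38594}$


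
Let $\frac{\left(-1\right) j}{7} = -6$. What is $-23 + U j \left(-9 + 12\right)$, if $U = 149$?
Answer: $18751$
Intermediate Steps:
$j = 42$ ($j = \left(-7\right) \left(-6\right) = 42$)
$-23 + U j \left(-9 + 12\right) = -23 + 149 \cdot 42 \left(-9 + 12\right) = -23 + 149 \cdot 42 \cdot 3 = -23 + 149 \cdot 126 = -23 + 18774 = 18751$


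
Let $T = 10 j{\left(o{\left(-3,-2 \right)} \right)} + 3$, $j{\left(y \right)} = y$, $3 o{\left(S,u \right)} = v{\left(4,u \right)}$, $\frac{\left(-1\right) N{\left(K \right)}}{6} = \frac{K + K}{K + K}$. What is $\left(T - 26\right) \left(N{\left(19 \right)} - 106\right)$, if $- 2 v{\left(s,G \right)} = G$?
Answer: $\frac{6608}{3} \approx 2202.7$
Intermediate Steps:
$v{\left(s,G \right)} = - \frac{G}{2}$
$N{\left(K \right)} = -6$ ($N{\left(K \right)} = - 6 \frac{K + K}{K + K} = - 6 \frac{2 K}{2 K} = - 6 \cdot 2 K \frac{1}{2 K} = \left(-6\right) 1 = -6$)
$o{\left(S,u \right)} = - \frac{u}{6}$ ($o{\left(S,u \right)} = \frac{\left(- \frac{1}{2}\right) u}{3} = - \frac{u}{6}$)
$T = \frac{19}{3}$ ($T = 10 \left(\left(- \frac{1}{6}\right) \left(-2\right)\right) + 3 = 10 \cdot \frac{1}{3} + 3 = \frac{10}{3} + 3 = \frac{19}{3} \approx 6.3333$)
$\left(T - 26\right) \left(N{\left(19 \right)} - 106\right) = \left(\frac{19}{3} - 26\right) \left(-6 - 106\right) = \left(- \frac{59}{3}\right) \left(-112\right) = \frac{6608}{3}$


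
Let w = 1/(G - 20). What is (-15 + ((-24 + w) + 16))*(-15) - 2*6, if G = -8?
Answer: 9339/28 ≈ 333.54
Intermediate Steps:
w = -1/28 (w = 1/(-8 - 20) = 1/(-28) = -1/28 ≈ -0.035714)
(-15 + ((-24 + w) + 16))*(-15) - 2*6 = (-15 + ((-24 - 1/28) + 16))*(-15) - 2*6 = (-15 + (-673/28 + 16))*(-15) - 12 = (-15 - 225/28)*(-15) - 12 = -645/28*(-15) - 12 = 9675/28 - 12 = 9339/28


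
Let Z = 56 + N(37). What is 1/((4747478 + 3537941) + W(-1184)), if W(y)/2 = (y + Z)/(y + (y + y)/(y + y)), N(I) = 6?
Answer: 1183/9801652921 ≈ 1.2069e-7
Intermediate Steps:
Z = 62 (Z = 56 + 6 = 62)
W(y) = 2*(62 + y)/(1 + y) (W(y) = 2*((y + 62)/(y + (y + y)/(y + y))) = 2*((62 + y)/(y + (2*y)/((2*y)))) = 2*((62 + y)/(y + (2*y)*(1/(2*y)))) = 2*((62 + y)/(y + 1)) = 2*((62 + y)/(1 + y)) = 2*(62 + y)/(1 + y))
1/((4747478 + 3537941) + W(-1184)) = 1/((4747478 + 3537941) + 2*(62 - 1184)/(1 - 1184)) = 1/(8285419 + 2*(-1122)/(-1183)) = 1/(8285419 + 2*(-1/1183)*(-1122)) = 1/(8285419 + 2244/1183) = 1/(9801652921/1183) = 1183/9801652921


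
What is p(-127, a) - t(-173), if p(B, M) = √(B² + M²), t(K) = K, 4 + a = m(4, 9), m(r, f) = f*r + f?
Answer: 173 + √17810 ≈ 306.45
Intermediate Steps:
m(r, f) = f + f*r
a = 41 (a = -4 + 9*(1 + 4) = -4 + 9*5 = -4 + 45 = 41)
p(-127, a) - t(-173) = √((-127)² + 41²) - 1*(-173) = √(16129 + 1681) + 173 = √17810 + 173 = 173 + √17810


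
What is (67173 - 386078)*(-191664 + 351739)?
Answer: -51048717875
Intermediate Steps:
(67173 - 386078)*(-191664 + 351739) = -318905*160075 = -51048717875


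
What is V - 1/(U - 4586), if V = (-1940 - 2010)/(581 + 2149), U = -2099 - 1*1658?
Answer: -1098404/759213 ≈ -1.4468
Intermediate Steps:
U = -3757 (U = -2099 - 1658 = -3757)
V = -395/273 (V = -3950/2730 = -3950*1/2730 = -395/273 ≈ -1.4469)
V - 1/(U - 4586) = -395/273 - 1/(-3757 - 4586) = -395/273 - 1/(-8343) = -395/273 - 1*(-1/8343) = -395/273 + 1/8343 = -1098404/759213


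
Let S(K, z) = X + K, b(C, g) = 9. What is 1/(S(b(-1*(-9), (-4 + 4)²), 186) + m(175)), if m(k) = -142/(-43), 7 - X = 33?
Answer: -43/589 ≈ -0.073005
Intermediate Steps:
X = -26 (X = 7 - 1*33 = 7 - 33 = -26)
m(k) = 142/43 (m(k) = -142*(-1/43) = 142/43)
S(K, z) = -26 + K
1/(S(b(-1*(-9), (-4 + 4)²), 186) + m(175)) = 1/((-26 + 9) + 142/43) = 1/(-17 + 142/43) = 1/(-589/43) = -43/589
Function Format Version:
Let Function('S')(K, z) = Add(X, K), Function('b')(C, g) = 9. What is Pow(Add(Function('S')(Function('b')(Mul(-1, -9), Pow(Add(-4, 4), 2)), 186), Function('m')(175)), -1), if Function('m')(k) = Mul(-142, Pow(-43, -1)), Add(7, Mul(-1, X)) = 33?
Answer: Rational(-43, 589) ≈ -0.073005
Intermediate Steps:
X = -26 (X = Add(7, Mul(-1, 33)) = Add(7, -33) = -26)
Function('m')(k) = Rational(142, 43) (Function('m')(k) = Mul(-142, Rational(-1, 43)) = Rational(142, 43))
Function('S')(K, z) = Add(-26, K)
Pow(Add(Function('S')(Function('b')(Mul(-1, -9), Pow(Add(-4, 4), 2)), 186), Function('m')(175)), -1) = Pow(Add(Add(-26, 9), Rational(142, 43)), -1) = Pow(Add(-17, Rational(142, 43)), -1) = Pow(Rational(-589, 43), -1) = Rational(-43, 589)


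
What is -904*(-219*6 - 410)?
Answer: 1558496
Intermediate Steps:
-904*(-219*6 - 410) = -904*(-1314 - 410) = -904*(-1724) = 1558496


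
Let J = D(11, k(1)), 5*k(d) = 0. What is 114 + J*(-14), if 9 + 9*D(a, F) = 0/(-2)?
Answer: 128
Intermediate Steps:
k(d) = 0 (k(d) = (1/5)*0 = 0)
D(a, F) = -1 (D(a, F) = -1 + (0/(-2))/9 = -1 + (0*(-1/2))/9 = -1 + (1/9)*0 = -1 + 0 = -1)
J = -1
114 + J*(-14) = 114 - 1*(-14) = 114 + 14 = 128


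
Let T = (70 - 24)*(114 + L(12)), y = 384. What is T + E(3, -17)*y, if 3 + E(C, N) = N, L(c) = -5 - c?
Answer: -3218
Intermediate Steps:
E(C, N) = -3 + N
T = 4462 (T = (70 - 24)*(114 + (-5 - 1*12)) = 46*(114 + (-5 - 12)) = 46*(114 - 17) = 46*97 = 4462)
T + E(3, -17)*y = 4462 + (-3 - 17)*384 = 4462 - 20*384 = 4462 - 7680 = -3218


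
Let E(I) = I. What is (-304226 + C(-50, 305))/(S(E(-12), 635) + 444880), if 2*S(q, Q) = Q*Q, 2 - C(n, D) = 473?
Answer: -609394/1292985 ≈ -0.47131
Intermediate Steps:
C(n, D) = -471 (C(n, D) = 2 - 1*473 = 2 - 473 = -471)
S(q, Q) = Q**2/2 (S(q, Q) = (Q*Q)/2 = Q**2/2)
(-304226 + C(-50, 305))/(S(E(-12), 635) + 444880) = (-304226 - 471)/((1/2)*635**2 + 444880) = -304697/((1/2)*403225 + 444880) = -304697/(403225/2 + 444880) = -304697/1292985/2 = -304697*2/1292985 = -609394/1292985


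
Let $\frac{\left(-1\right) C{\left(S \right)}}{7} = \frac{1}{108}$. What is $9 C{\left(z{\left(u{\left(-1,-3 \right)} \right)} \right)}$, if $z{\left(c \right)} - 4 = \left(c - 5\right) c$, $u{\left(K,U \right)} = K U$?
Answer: $- \frac{7}{12} \approx -0.58333$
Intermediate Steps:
$z{\left(c \right)} = 4 + c \left(-5 + c\right)$ ($z{\left(c \right)} = 4 + \left(c - 5\right) c = 4 + \left(-5 + c\right) c = 4 + c \left(-5 + c\right)$)
$C{\left(S \right)} = - \frac{7}{108}$
$9 C{\left(z{\left(u{\left(-1,-3 \right)} \right)} \right)} = 9 \left(- \frac{7}{108}\right) = - \frac{7}{12}$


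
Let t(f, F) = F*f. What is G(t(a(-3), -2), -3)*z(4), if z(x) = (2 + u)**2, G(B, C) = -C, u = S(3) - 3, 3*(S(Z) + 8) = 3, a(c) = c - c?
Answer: 192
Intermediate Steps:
a(c) = 0
S(Z) = -7 (S(Z) = -8 + (1/3)*3 = -8 + 1 = -7)
u = -10 (u = -7 - 3 = -10)
z(x) = 64 (z(x) = (2 - 10)**2 = (-8)**2 = 64)
G(t(a(-3), -2), -3)*z(4) = -1*(-3)*64 = 3*64 = 192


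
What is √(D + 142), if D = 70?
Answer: 2*√53 ≈ 14.560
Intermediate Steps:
√(D + 142) = √(70 + 142) = √212 = 2*√53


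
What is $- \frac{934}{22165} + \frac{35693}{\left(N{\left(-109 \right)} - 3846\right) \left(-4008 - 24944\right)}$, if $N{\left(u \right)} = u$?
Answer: $- \frac{275731647}{6592225640} \approx -0.041827$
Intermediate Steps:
$- \frac{934}{22165} + \frac{35693}{\left(N{\left(-109 \right)} - 3846\right) \left(-4008 - 24944\right)} = - \frac{934}{22165} + \frac{35693}{\left(-109 - 3846\right) \left(-4008 - 24944\right)} = \left(-934\right) \frac{1}{22165} + \frac{35693}{\left(-3955\right) \left(-28952\right)} = - \frac{934}{22165} + \frac{35693}{114505160} = - \frac{934}{22165} + 35693 \cdot \frac{1}{114505160} = - \frac{934}{22165} + \frac{5099}{16357880} = - \frac{275731647}{6592225640}$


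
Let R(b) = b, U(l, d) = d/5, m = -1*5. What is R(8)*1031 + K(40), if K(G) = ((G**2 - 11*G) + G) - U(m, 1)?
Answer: 47239/5 ≈ 9447.8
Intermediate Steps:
m = -5
U(l, d) = d/5 (U(l, d) = d*(1/5) = d/5)
K(G) = -1/5 + G**2 - 10*G (K(G) = ((G**2 - 11*G) + G) - 1/5 = (G**2 - 10*G) - 1*1/5 = (G**2 - 10*G) - 1/5 = -1/5 + G**2 - 10*G)
R(8)*1031 + K(40) = 8*1031 + (-1/5 + 40**2 - 10*40) = 8248 + (-1/5 + 1600 - 400) = 8248 + 5999/5 = 47239/5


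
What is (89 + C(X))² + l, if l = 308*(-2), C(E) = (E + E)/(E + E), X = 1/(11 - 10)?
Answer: 7484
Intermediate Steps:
X = 1 (X = 1/1 = 1)
C(E) = 1 (C(E) = (2*E)/((2*E)) = (2*E)*(1/(2*E)) = 1)
l = -616
(89 + C(X))² + l = (89 + 1)² - 616 = 90² - 616 = 8100 - 616 = 7484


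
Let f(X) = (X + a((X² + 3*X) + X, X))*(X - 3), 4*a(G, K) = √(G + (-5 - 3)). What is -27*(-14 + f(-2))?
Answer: 108 + 135*I*√3/2 ≈ 108.0 + 116.91*I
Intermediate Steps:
a(G, K) = √(-8 + G)/4 (a(G, K) = √(G + (-5 - 3))/4 = √(G - 8)/4 = √(-8 + G)/4)
f(X) = (-3 + X)*(X + √(-8 + X² + 4*X)/4) (f(X) = (X + √(-8 + ((X² + 3*X) + X))/4)*(X - 3) = (X + √(-8 + (X² + 4*X))/4)*(-3 + X) = (X + √(-8 + X² + 4*X)/4)*(-3 + X) = (-3 + X)*(X + √(-8 + X² + 4*X)/4))
-27*(-14 + f(-2)) = -27*(-14 + ((-2)² - 3*(-2) - 3*√(-8 - 2*(4 - 2))/4 + (¼)*(-2)*√(-8 - 2*(4 - 2)))) = -27*(-14 + (4 + 6 - 3*√(-8 - 2*2)/4 + (¼)*(-2)*√(-8 - 2*2))) = -27*(-14 + (4 + 6 - 3*√(-8 - 4)/4 + (¼)*(-2)*√(-8 - 4))) = -27*(-14 + (4 + 6 - 3*I*√3/2 + (¼)*(-2)*√(-12))) = -27*(-14 + (4 + 6 - 3*I*√3/2 + (¼)*(-2)*(2*I*√3))) = -27*(-14 + (4 + 6 - 3*I*√3/2 - I*√3)) = -27*(-14 + (10 - 5*I*√3/2)) = -27*(-4 - 5*I*√3/2) = 108 + 135*I*√3/2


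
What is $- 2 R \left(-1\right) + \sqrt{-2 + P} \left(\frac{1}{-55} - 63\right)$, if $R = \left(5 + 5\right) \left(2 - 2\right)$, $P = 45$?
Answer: $- \frac{3466 \sqrt{43}}{55} \approx -413.24$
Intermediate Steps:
$R = 0$ ($R = 10 \cdot 0 = 0$)
$- 2 R \left(-1\right) + \sqrt{-2 + P} \left(\frac{1}{-55} - 63\right) = \left(-2\right) 0 \left(-1\right) + \sqrt{-2 + 45} \left(\frac{1}{-55} - 63\right) = 0 \left(-1\right) + \sqrt{43} \left(- \frac{1}{55} - 63\right) = 0 + \sqrt{43} \left(- \frac{3466}{55}\right) = 0 - \frac{3466 \sqrt{43}}{55} = - \frac{3466 \sqrt{43}}{55}$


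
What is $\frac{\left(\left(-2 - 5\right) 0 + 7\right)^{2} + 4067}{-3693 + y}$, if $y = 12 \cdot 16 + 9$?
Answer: $- \frac{343}{291} \approx -1.1787$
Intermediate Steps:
$y = 201$ ($y = 192 + 9 = 201$)
$\frac{\left(\left(-2 - 5\right) 0 + 7\right)^{2} + 4067}{-3693 + y} = \frac{\left(\left(-2 - 5\right) 0 + 7\right)^{2} + 4067}{-3693 + 201} = \frac{\left(\left(-7\right) 0 + 7\right)^{2} + 4067}{-3492} = \left(\left(0 + 7\right)^{2} + 4067\right) \left(- \frac{1}{3492}\right) = \left(7^{2} + 4067\right) \left(- \frac{1}{3492}\right) = \left(49 + 4067\right) \left(- \frac{1}{3492}\right) = 4116 \left(- \frac{1}{3492}\right) = - \frac{343}{291}$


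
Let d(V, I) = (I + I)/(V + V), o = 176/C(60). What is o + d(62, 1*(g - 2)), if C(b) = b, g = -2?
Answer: 1334/465 ≈ 2.8688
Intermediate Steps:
o = 44/15 (o = 176/60 = 176*(1/60) = 44/15 ≈ 2.9333)
d(V, I) = I/V (d(V, I) = (2*I)/((2*V)) = (2*I)*(1/(2*V)) = I/V)
o + d(62, 1*(g - 2)) = 44/15 + (1*(-2 - 2))/62 = 44/15 + (1*(-4))*(1/62) = 44/15 - 4*1/62 = 44/15 - 2/31 = 1334/465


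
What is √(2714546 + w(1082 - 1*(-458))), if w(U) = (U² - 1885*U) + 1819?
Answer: 3*√242785 ≈ 1478.2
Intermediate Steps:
w(U) = 1819 + U² - 1885*U
√(2714546 + w(1082 - 1*(-458))) = √(2714546 + (1819 + (1082 - 1*(-458))² - 1885*(1082 - 1*(-458)))) = √(2714546 + (1819 + (1082 + 458)² - 1885*(1082 + 458))) = √(2714546 + (1819 + 1540² - 1885*1540)) = √(2714546 + (1819 + 2371600 - 2902900)) = √(2714546 - 529481) = √2185065 = 3*√242785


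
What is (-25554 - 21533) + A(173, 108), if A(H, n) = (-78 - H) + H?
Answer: -47165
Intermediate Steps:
A(H, n) = -78
(-25554 - 21533) + A(173, 108) = (-25554 - 21533) - 78 = -47087 - 78 = -47165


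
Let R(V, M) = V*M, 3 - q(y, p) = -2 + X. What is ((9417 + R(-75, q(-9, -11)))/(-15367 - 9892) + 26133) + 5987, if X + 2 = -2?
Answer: 811310338/25259 ≈ 32120.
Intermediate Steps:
X = -4 (X = -2 - 2 = -4)
q(y, p) = 9 (q(y, p) = 3 - (-2 - 4) = 3 - 1*(-6) = 3 + 6 = 9)
R(V, M) = M*V
((9417 + R(-75, q(-9, -11)))/(-15367 - 9892) + 26133) + 5987 = ((9417 + 9*(-75))/(-15367 - 9892) + 26133) + 5987 = ((9417 - 675)/(-25259) + 26133) + 5987 = (8742*(-1/25259) + 26133) + 5987 = (-8742/25259 + 26133) + 5987 = 660084705/25259 + 5987 = 811310338/25259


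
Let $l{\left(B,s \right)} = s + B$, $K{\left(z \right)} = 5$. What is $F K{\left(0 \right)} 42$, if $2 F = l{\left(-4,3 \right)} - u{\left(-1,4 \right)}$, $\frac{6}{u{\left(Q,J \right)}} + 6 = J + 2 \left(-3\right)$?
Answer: $- \frac{105}{4} \approx -26.25$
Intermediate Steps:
$l{\left(B,s \right)} = B + s$
$u{\left(Q,J \right)} = \frac{6}{-12 + J}$ ($u{\left(Q,J \right)} = \frac{6}{-6 + \left(J + 2 \left(-3\right)\right)} = \frac{6}{-6 + \left(J - 6\right)} = \frac{6}{-6 + \left(-6 + J\right)} = \frac{6}{-12 + J}$)
$F = - \frac{1}{8}$ ($F = \frac{\left(-4 + 3\right) - \frac{6}{-12 + 4}}{2} = \frac{-1 - \frac{6}{-8}}{2} = \frac{-1 - 6 \left(- \frac{1}{8}\right)}{2} = \frac{-1 - - \frac{3}{4}}{2} = \frac{-1 + \frac{3}{4}}{2} = \frac{1}{2} \left(- \frac{1}{4}\right) = - \frac{1}{8} \approx -0.125$)
$F K{\left(0 \right)} 42 = \left(- \frac{1}{8}\right) 5 \cdot 42 = \left(- \frac{5}{8}\right) 42 = - \frac{105}{4}$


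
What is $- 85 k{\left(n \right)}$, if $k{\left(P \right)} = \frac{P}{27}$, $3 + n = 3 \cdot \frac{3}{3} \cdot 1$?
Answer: $0$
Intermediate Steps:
$n = 0$ ($n = -3 + 3 \cdot \frac{3}{3} \cdot 1 = -3 + 3 \cdot 3 \cdot \frac{1}{3} \cdot 1 = -3 + 3 \cdot 1 \cdot 1 = -3 + 3 \cdot 1 = -3 + 3 = 0$)
$k{\left(P \right)} = \frac{P}{27}$ ($k{\left(P \right)} = P \frac{1}{27} = \frac{P}{27}$)
$- 85 k{\left(n \right)} = - 85 \cdot \frac{1}{27} \cdot 0 = \left(-85\right) 0 = 0$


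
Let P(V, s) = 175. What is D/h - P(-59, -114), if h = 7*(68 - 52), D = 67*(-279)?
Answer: -38293/112 ≈ -341.90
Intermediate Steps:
D = -18693
h = 112 (h = 7*16 = 112)
D/h - P(-59, -114) = -18693/112 - 1*175 = -18693*1/112 - 175 = -18693/112 - 175 = -38293/112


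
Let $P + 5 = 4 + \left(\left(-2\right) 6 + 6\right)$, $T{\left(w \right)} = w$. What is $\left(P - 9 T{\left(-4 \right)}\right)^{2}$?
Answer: $841$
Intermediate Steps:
$P = -7$ ($P = -5 + \left(4 + \left(\left(-2\right) 6 + 6\right)\right) = -5 + \left(4 + \left(-12 + 6\right)\right) = -5 + \left(4 - 6\right) = -5 - 2 = -7$)
$\left(P - 9 T{\left(-4 \right)}\right)^{2} = \left(-7 - -36\right)^{2} = \left(-7 + 36\right)^{2} = 29^{2} = 841$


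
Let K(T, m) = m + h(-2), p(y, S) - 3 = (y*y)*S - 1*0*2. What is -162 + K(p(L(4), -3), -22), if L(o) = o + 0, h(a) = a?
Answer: -186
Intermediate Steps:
L(o) = o
p(y, S) = 3 + S*y² (p(y, S) = 3 + ((y*y)*S - 1*0*2) = 3 + (y²*S + 0*2) = 3 + (S*y² + 0) = 3 + S*y²)
K(T, m) = -2 + m (K(T, m) = m - 2 = -2 + m)
-162 + K(p(L(4), -3), -22) = -162 + (-2 - 22) = -162 - 24 = -186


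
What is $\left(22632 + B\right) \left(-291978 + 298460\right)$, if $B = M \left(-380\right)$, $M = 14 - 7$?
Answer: $129458504$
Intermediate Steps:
$M = 7$ ($M = 14 - 7 = 7$)
$B = -2660$ ($B = 7 \left(-380\right) = -2660$)
$\left(22632 + B\right) \left(-291978 + 298460\right) = \left(22632 - 2660\right) \left(-291978 + 298460\right) = 19972 \cdot 6482 = 129458504$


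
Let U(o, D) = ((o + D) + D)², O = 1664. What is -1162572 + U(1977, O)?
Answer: 26980453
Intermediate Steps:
U(o, D) = (o + 2*D)² (U(o, D) = ((D + o) + D)² = (o + 2*D)²)
-1162572 + U(1977, O) = -1162572 + (1977 + 2*1664)² = -1162572 + (1977 + 3328)² = -1162572 + 5305² = -1162572 + 28143025 = 26980453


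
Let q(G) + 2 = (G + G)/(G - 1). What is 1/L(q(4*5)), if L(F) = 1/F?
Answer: 2/19 ≈ 0.10526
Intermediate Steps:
q(G) = -2 + 2*G/(-1 + G) (q(G) = -2 + (G + G)/(G - 1) = -2 + (2*G)/(-1 + G) = -2 + 2*G/(-1 + G))
1/L(q(4*5)) = 1/(1/(2/(-1 + 4*5))) = 1/(1/(2/(-1 + 20))) = 1/(1/(2/19)) = 1/(19/2) = 2/19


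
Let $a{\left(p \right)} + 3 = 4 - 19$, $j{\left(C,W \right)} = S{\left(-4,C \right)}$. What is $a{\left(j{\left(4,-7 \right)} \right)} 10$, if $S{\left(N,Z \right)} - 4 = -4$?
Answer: $-180$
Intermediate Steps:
$S{\left(N,Z \right)} = 0$ ($S{\left(N,Z \right)} = 4 - 4 = 0$)
$j{\left(C,W \right)} = 0$
$a{\left(p \right)} = -18$ ($a{\left(p \right)} = -3 + \left(4 - 19\right) = -3 - 15 = -18$)
$a{\left(j{\left(4,-7 \right)} \right)} 10 = \left(-18\right) 10 = -180$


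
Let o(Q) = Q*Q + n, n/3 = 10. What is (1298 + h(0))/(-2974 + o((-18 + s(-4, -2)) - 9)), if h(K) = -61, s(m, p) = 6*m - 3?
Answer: -1237/28 ≈ -44.179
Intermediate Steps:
n = 30 (n = 3*10 = 30)
s(m, p) = -3 + 6*m
o(Q) = 30 + Q² (o(Q) = Q*Q + 30 = Q² + 30 = 30 + Q²)
(1298 + h(0))/(-2974 + o((-18 + s(-4, -2)) - 9)) = (1298 - 61)/(-2974 + (30 + ((-18 + (-3 + 6*(-4))) - 9)²)) = 1237/(-2974 + (30 + ((-18 + (-3 - 24)) - 9)²)) = 1237/(-2974 + (30 + ((-18 - 27) - 9)²)) = 1237/(-2974 + (30 + (-45 - 9)²)) = 1237/(-2974 + (30 + (-54)²)) = 1237/(-2974 + (30 + 2916)) = 1237/(-2974 + 2946) = 1237/(-28) = 1237*(-1/28) = -1237/28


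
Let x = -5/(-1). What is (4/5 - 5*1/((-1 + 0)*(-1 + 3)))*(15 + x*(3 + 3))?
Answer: 297/2 ≈ 148.50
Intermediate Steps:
x = 5 (x = -5*(-1) = 5)
(4/5 - 5*1/((-1 + 0)*(-1 + 3)))*(15 + x*(3 + 3)) = (4/5 - 5*1/((-1 + 0)*(-1 + 3)))*(15 + 5*(3 + 3)) = (4*(⅕) - 5/(2*(-1)))*(15 + 5*6) = (⅘ - 5/(-2))*(15 + 30) = (⅘ - 5*(-½))*45 = (⅘ + 5/2)*45 = (33/10)*45 = 297/2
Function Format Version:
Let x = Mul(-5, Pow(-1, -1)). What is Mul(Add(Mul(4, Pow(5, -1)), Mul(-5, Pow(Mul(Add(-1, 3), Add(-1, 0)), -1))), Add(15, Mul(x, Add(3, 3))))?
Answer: Rational(297, 2) ≈ 148.50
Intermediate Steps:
x = 5 (x = Mul(-5, -1) = 5)
Mul(Add(Mul(4, Pow(5, -1)), Mul(-5, Pow(Mul(Add(-1, 3), Add(-1, 0)), -1))), Add(15, Mul(x, Add(3, 3)))) = Mul(Add(Mul(4, Pow(5, -1)), Mul(-5, Pow(Mul(Add(-1, 3), Add(-1, 0)), -1))), Add(15, Mul(5, Add(3, 3)))) = Mul(Add(Mul(4, Rational(1, 5)), Mul(-5, Pow(Mul(2, -1), -1))), Add(15, Mul(5, 6))) = Mul(Add(Rational(4, 5), Mul(-5, Pow(-2, -1))), Add(15, 30)) = Mul(Add(Rational(4, 5), Mul(-5, Rational(-1, 2))), 45) = Mul(Add(Rational(4, 5), Rational(5, 2)), 45) = Mul(Rational(33, 10), 45) = Rational(297, 2)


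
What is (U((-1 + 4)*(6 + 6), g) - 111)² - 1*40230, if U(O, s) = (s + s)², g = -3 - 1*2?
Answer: -40109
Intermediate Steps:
g = -5 (g = -3 - 2 = -5)
U(O, s) = 4*s² (U(O, s) = (2*s)² = 4*s²)
(U((-1 + 4)*(6 + 6), g) - 111)² - 1*40230 = (4*(-5)² - 111)² - 1*40230 = (4*25 - 111)² - 40230 = (100 - 111)² - 40230 = (-11)² - 40230 = 121 - 40230 = -40109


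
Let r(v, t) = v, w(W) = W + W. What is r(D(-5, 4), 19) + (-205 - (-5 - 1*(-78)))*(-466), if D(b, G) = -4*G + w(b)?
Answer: 129522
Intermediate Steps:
w(W) = 2*W
D(b, G) = -4*G + 2*b
r(D(-5, 4), 19) + (-205 - (-5 - 1*(-78)))*(-466) = (-4*4 + 2*(-5)) + (-205 - (-5 - 1*(-78)))*(-466) = (-16 - 10) + (-205 - (-5 + 78))*(-466) = -26 + (-205 - 1*73)*(-466) = -26 + (-205 - 73)*(-466) = -26 - 278*(-466) = -26 + 129548 = 129522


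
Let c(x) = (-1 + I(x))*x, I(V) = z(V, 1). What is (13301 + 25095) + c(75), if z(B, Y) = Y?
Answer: 38396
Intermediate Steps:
I(V) = 1
c(x) = 0 (c(x) = (-1 + 1)*x = 0*x = 0)
(13301 + 25095) + c(75) = (13301 + 25095) + 0 = 38396 + 0 = 38396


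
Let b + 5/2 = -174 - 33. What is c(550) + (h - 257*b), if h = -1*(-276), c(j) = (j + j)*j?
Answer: 1318235/2 ≈ 6.5912e+5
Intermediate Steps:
c(j) = 2*j² (c(j) = (2*j)*j = 2*j²)
b = -419/2 (b = -5/2 + (-174 - 33) = -5/2 - 207 = -419/2 ≈ -209.50)
h = 276
c(550) + (h - 257*b) = 2*550² + (276 - 257*(-419/2)) = 2*302500 + (276 + 107683/2) = 605000 + 108235/2 = 1318235/2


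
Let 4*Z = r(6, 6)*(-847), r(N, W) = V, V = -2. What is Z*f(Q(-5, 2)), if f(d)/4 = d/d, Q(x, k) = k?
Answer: 1694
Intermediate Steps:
r(N, W) = -2
f(d) = 4 (f(d) = 4*(d/d) = 4*1 = 4)
Z = 847/2 (Z = (-2*(-847))/4 = (1/4)*1694 = 847/2 ≈ 423.50)
Z*f(Q(-5, 2)) = (847/2)*4 = 1694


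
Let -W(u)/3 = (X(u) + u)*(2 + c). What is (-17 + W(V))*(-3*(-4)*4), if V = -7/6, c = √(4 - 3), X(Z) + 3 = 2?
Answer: 120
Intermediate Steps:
X(Z) = -1 (X(Z) = -3 + 2 = -1)
c = 1 (c = √1 = 1)
V = -7/6 (V = -7*⅙ = -7/6 ≈ -1.1667)
W(u) = 9 - 9*u (W(u) = -3*(-1 + u)*(2 + 1) = -3*(-1 + u)*3 = -3*(-3 + 3*u) = 9 - 9*u)
(-17 + W(V))*(-3*(-4)*4) = (-17 + (9 - 9*(-7/6)))*(-3*(-4)*4) = (-17 + (9 + 21/2))*(12*4) = (-17 + 39/2)*48 = (5/2)*48 = 120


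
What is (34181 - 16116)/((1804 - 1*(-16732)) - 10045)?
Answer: 18065/8491 ≈ 2.1275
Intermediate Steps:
(34181 - 16116)/((1804 - 1*(-16732)) - 10045) = 18065/((1804 + 16732) - 10045) = 18065/(18536 - 10045) = 18065/8491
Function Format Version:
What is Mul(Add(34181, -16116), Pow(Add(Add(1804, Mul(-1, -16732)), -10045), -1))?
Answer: Rational(18065, 8491) ≈ 2.1275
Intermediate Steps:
Mul(Add(34181, -16116), Pow(Add(Add(1804, Mul(-1, -16732)), -10045), -1)) = Mul(18065, Pow(Add(Add(1804, 16732), -10045), -1)) = Mul(18065, Pow(Add(18536, -10045), -1)) = Mul(18065, Pow(8491, -1)) = Mul(18065, Rational(1, 8491)) = Rational(18065, 8491)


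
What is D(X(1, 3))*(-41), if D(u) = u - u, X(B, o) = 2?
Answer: 0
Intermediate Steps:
D(u) = 0
D(X(1, 3))*(-41) = 0*(-41) = 0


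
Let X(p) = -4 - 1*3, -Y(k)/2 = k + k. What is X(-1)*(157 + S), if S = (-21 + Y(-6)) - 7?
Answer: -1071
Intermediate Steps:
Y(k) = -4*k (Y(k) = -2*(k + k) = -4*k)
X(p) = -7 (X(p) = -4 - 3 = -7)
S = -4 (S = (-21 - 4*(-6)) - 7 = (-21 + 24) - 7 = 3 - 7 = -4)
X(-1)*(157 + S) = -7*(157 - 4) = -7*153 = -1071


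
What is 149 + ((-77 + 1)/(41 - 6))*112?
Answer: -471/5 ≈ -94.200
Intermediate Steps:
149 + ((-77 + 1)/(41 - 6))*112 = 149 - 76/35*112 = 149 - 1216/5 = -471/5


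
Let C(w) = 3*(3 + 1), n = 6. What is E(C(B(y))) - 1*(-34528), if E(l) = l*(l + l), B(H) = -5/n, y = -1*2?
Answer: 34816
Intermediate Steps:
y = -2
B(H) = -5/6
C(w) = 12 (C(w) = 3*4 = 12)
E(l) = 2*l**2 (E(l) = l*(2*l) = 2*l**2)
E(C(B(y))) - 1*(-34528) = 2*12**2 - 1*(-34528) = 2*144 + 34528 = 288 + 34528 = 34816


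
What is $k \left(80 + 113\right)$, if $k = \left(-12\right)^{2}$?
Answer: $27792$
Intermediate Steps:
$k = 144$
$k \left(80 + 113\right) = 144 \left(80 + 113\right) = 144 \cdot 193 = 27792$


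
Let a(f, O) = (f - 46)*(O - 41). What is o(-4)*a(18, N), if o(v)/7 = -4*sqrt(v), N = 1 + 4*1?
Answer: -56448*I ≈ -56448.0*I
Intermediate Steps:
N = 5 (N = 1 + 4 = 5)
a(f, O) = (-46 + f)*(-41 + O)
o(v) = -28*sqrt(v) (o(v) = 7*(-4*sqrt(v)) = -28*sqrt(v))
o(-4)*a(18, N) = (-56*I)*(1886 - 46*5 - 41*18 + 5*18) = (-56*I)*(1886 - 230 - 738 + 90) = -56*I*1008 = -56448*I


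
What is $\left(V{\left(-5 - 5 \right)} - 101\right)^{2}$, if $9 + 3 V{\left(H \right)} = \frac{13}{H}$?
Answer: $\frac{9815689}{900} \approx 10906.0$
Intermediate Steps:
$V{\left(H \right)} = -3 + \frac{13}{3 H}$ ($V{\left(H \right)} = -3 + \frac{13 \frac{1}{H}}{3} = -3 + \frac{13}{3 H}$)
$\left(V{\left(-5 - 5 \right)} - 101\right)^{2} = \left(\left(-3 + \frac{13}{3 \left(-5 - 5\right)}\right) - 101\right)^{2} = \left(\left(-3 + \frac{13}{3 \left(-10\right)}\right) - 101\right)^{2} = \left(\left(-3 + \frac{13}{3} \left(- \frac{1}{10}\right)\right) - 101\right)^{2} = \left(\left(-3 - \frac{13}{30}\right) - 101\right)^{2} = \left(- \frac{103}{30} - 101\right)^{2} = \left(- \frac{3133}{30}\right)^{2} = \frac{9815689}{900}$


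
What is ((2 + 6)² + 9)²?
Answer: 5329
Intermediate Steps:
((2 + 6)² + 9)² = (8² + 9)² = (64 + 9)² = 73² = 5329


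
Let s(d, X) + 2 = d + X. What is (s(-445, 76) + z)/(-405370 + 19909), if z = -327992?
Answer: 328363/385461 ≈ 0.85187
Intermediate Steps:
s(d, X) = -2 + X + d (s(d, X) = -2 + (d + X) = -2 + (X + d) = -2 + X + d)
(s(-445, 76) + z)/(-405370 + 19909) = ((-2 + 76 - 445) - 327992)/(-405370 + 19909) = (-371 - 327992)/(-385461) = -328363*(-1/385461) = 328363/385461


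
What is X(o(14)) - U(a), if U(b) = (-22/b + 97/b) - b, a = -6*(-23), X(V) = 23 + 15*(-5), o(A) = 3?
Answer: 3931/46 ≈ 85.457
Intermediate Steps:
X(V) = -52 (X(V) = 23 - 75 = -52)
a = 138
U(b) = -b + 75/b (U(b) = 75/b - b = -b + 75/b)
X(o(14)) - U(a) = -52 - (-1*138 + 75/138) = -52 - (-138 + 75*(1/138)) = -52 - (-138 + 25/46) = -52 - 1*(-6323/46) = -52 + 6323/46 = 3931/46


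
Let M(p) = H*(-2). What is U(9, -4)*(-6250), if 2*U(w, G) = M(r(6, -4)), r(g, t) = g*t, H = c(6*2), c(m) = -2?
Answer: -12500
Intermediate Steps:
H = -2
M(p) = 4 (M(p) = -2*(-2) = 4)
U(w, G) = 2 (U(w, G) = (1/2)*4 = 2)
U(9, -4)*(-6250) = 2*(-6250) = -12500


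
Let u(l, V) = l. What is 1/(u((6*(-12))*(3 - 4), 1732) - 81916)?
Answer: -1/81844 ≈ -1.2218e-5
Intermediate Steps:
1/(u((6*(-12))*(3 - 4), 1732) - 81916) = 1/((6*(-12))*(3 - 4) - 81916) = 1/(-72*(-1) - 81916) = 1/(72 - 81916) = 1/(-81844) = -1/81844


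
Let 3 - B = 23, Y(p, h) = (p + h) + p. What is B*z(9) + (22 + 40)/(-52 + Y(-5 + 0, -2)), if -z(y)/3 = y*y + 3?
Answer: 161249/32 ≈ 5039.0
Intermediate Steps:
Y(p, h) = h + 2*p (Y(p, h) = (h + p) + p = h + 2*p)
B = -20 (B = 3 - 1*23 = 3 - 23 = -20)
z(y) = -9 - 3*y² (z(y) = -3*(y*y + 3) = -3*(y² + 3) = -3*(3 + y²) = -9 - 3*y²)
B*z(9) + (22 + 40)/(-52 + Y(-5 + 0, -2)) = -20*(-9 - 3*9²) + (22 + 40)/(-52 + (-2 + 2*(-5 + 0))) = -20*(-9 - 3*81) + 62/(-52 + (-2 + 2*(-5))) = -20*(-9 - 243) + 62/(-52 + (-2 - 10)) = -20*(-252) + 62/(-52 - 12) = 5040 + 62/(-64) = 5040 + 62*(-1/64) = 5040 - 31/32 = 161249/32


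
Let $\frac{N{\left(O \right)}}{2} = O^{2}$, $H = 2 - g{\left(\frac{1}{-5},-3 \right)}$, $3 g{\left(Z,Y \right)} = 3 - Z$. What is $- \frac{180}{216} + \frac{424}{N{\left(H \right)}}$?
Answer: $\frac{71305}{294} \approx 242.53$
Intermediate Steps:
$g{\left(Z,Y \right)} = 1 - \frac{Z}{3}$ ($g{\left(Z,Y \right)} = \frac{3 - Z}{3} = 1 - \frac{Z}{3}$)
$H = \frac{14}{15}$ ($H = 2 - \left(1 - \frac{1}{3 \left(-5\right)}\right) = 2 - \left(1 - - \frac{1}{15}\right) = 2 - \left(1 + \frac{1}{15}\right) = 2 - \frac{16}{15} = \frac{14}{15} \approx 0.93333$)
$N{\left(O \right)} = 2 O^{2}$
$- \frac{180}{216} + \frac{424}{N{\left(H \right)}} = - \frac{180}{216} + \frac{424}{2 \left(\frac{14}{15}\right)^{2}} = \left(-180\right) \frac{1}{216} + \frac{424}{2 \cdot \frac{196}{225}} = - \frac{5}{6} + \frac{424}{\frac{392}{225}} = - \frac{5}{6} + 424 \cdot \frac{225}{392} = - \frac{5}{6} + \frac{11925}{49} = \frac{71305}{294}$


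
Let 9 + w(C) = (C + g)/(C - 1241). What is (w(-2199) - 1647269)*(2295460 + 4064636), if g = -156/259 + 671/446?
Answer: -130098859050756513471/12417755 ≈ -1.0477e+13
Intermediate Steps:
g = 104213/115514 (g = -156*1/259 + 671*(1/446) = -156/259 + 671/446 = 104213/115514 ≈ 0.90217)
w(C) = -9 + (104213/115514 + C)/(-1241 + C) (w(C) = -9 + (C + 104213/115514)/(C - 1241) = -9 + (104213/115514 + C)/(-1241 + C))
(w(-2199) - 1647269)*(2295460 + 4064636) = ((1290280079 - 924112*(-2199))/(115514*(-1241 - 2199)) - 1647269)*(2295460 + 4064636) = ((1/115514)*(1290280079 + 2032122288)/(-3440) - 1647269)*6360096 = ((1/115514)*(-1/3440)*3322402367 - 1647269)*6360096 = (-3322402367/397368160 - 1647269)*6360096 = -654575573957407/397368160*6360096 = -130098859050756513471/12417755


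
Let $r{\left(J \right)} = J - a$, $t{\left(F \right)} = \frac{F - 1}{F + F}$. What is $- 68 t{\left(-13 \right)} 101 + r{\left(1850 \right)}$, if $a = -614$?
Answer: $- \frac{16044}{13} \approx -1234.2$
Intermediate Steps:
$t{\left(F \right)} = \frac{-1 + F}{2 F}$
$r{\left(J \right)} = 614 + J$ ($r{\left(J \right)} = J - -614 = J + 614 = 614 + J$)
$- 68 t{\left(-13 \right)} 101 + r{\left(1850 \right)} = - 68 \frac{-1 - 13}{2 \left(-13\right)} 101 + \left(614 + 1850\right) = - 68 \cdot \frac{1}{2} \left(- \frac{1}{13}\right) \left(-14\right) 101 + 2464 = \left(-68\right) \frac{7}{13} \cdot 101 + 2464 = \left(- \frac{476}{13}\right) 101 + 2464 = - \frac{48076}{13} + 2464 = - \frac{16044}{13}$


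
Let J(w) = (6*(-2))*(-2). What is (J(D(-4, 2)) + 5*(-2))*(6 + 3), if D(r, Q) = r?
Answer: 126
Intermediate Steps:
J(w) = 24 (J(w) = -12*(-2) = 24)
(J(D(-4, 2)) + 5*(-2))*(6 + 3) = (24 + 5*(-2))*(6 + 3) = (24 - 10)*9 = 14*9 = 126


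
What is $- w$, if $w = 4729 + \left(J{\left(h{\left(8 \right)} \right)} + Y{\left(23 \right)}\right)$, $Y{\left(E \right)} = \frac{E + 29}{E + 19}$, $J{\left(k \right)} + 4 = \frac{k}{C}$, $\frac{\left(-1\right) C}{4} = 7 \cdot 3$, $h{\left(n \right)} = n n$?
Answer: $- \frac{99235}{21} \approx -4725.5$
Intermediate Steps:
$h{\left(n \right)} = n^{2}$
$C = -84$ ($C = - 4 \cdot 7 \cdot 3 = \left(-4\right) 21 = -84$)
$J{\left(k \right)} = -4 - \frac{k}{84}$ ($J{\left(k \right)} = -4 + \frac{k}{-84} = -4 + k \left(- \frac{1}{84}\right) = -4 - \frac{k}{84}$)
$Y{\left(E \right)} = \frac{29 + E}{19 + E}$
$w = \frac{99235}{21}$ ($w = 4729 - \left(4 + \frac{16}{21} - \frac{29 + 23}{19 + 23}\right) = 4729 + \left(\left(-4 - \frac{16}{21}\right) + \frac{1}{42} \cdot 52\right) = 4729 + \left(- \frac{100}{21} + \frac{26}{21}\right) = 4729 - \frac{74}{21} = \frac{99235}{21} \approx 4725.5$)
$- w = \left(-1\right) \frac{99235}{21} = - \frac{99235}{21}$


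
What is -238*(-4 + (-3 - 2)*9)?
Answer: 11662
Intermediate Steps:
-238*(-4 + (-3 - 2)*9) = -238*(-4 - 5*9) = -238*(-4 - 45) = -238*(-49) = 11662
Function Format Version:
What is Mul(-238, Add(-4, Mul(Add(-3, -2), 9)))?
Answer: 11662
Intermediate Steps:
Mul(-238, Add(-4, Mul(Add(-3, -2), 9))) = Mul(-238, Add(-4, Mul(-5, 9))) = Mul(-238, Add(-4, -45)) = Mul(-238, -49) = 11662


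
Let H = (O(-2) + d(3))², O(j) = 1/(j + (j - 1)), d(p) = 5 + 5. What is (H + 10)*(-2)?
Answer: -5302/25 ≈ -212.08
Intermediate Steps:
d(p) = 10
O(j) = 1/(-1 + 2*j) (O(j) = 1/(j + (-1 + j)) = 1/(-1 + 2*j))
H = 2401/25 (H = (1/(-1 + 2*(-2)) + 10)² = (1/(-1 - 4) + 10)² = (1/(-5) + 10)² = (-⅕ + 10)² = (49/5)² = 2401/25 ≈ 96.040)
(H + 10)*(-2) = (2401/25 + 10)*(-2) = (2651/25)*(-2) = -5302/25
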